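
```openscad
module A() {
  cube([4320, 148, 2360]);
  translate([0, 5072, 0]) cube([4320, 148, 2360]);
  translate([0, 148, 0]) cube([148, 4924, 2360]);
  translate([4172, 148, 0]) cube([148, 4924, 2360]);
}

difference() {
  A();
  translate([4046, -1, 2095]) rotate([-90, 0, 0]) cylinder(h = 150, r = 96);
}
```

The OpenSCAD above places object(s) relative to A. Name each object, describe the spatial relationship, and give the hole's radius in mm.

The subtracted cylinder has r = 96 mm.

A is a house frame. The house frame has a circular hole through its front wall. The hole's radius is 96 mm.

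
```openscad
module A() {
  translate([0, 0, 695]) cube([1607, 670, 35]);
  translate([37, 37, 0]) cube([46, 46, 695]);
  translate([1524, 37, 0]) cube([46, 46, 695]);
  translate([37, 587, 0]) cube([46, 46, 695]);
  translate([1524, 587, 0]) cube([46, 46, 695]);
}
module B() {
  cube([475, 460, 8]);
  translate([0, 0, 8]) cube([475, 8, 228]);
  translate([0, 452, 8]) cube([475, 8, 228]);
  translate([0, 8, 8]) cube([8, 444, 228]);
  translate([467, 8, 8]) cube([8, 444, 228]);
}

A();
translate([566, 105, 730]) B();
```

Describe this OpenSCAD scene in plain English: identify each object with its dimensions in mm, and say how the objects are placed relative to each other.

A is a rectangular dining table. The top is 1607×670×35 mm with its upper surface at z = 730 mm. It stands on four 46×46 mm square legs, each inset 37 mm from the nearest pair of top edges, running from the floor to the underside of the top.

B is an open storage box with external size 475×460×236 mm and wall thickness 8 mm (the base is also 8 mm thick). The base covers the whole footprint; the four walls stand on the base, with the y-facing walls full-width and the x-facing walls fitting between their inner faces.

The open box is on top of the table, centred.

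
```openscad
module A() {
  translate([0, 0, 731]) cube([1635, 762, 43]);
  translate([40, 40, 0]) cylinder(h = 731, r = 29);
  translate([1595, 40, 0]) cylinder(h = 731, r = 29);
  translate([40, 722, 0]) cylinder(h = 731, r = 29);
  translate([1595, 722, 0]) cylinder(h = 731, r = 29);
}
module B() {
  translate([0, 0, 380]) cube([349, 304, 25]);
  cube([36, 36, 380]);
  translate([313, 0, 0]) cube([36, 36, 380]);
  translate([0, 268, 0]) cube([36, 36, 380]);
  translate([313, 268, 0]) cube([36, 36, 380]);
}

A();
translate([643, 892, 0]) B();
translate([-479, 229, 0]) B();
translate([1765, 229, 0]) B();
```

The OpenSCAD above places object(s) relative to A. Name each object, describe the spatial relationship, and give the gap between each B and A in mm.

Each stool's nearest face is 130 mm from the table's bounding box.

A is a table. B is a stool. Three stools sit around the table at the +y, −x, +x sides. The gap between each stool and the table is 130 mm.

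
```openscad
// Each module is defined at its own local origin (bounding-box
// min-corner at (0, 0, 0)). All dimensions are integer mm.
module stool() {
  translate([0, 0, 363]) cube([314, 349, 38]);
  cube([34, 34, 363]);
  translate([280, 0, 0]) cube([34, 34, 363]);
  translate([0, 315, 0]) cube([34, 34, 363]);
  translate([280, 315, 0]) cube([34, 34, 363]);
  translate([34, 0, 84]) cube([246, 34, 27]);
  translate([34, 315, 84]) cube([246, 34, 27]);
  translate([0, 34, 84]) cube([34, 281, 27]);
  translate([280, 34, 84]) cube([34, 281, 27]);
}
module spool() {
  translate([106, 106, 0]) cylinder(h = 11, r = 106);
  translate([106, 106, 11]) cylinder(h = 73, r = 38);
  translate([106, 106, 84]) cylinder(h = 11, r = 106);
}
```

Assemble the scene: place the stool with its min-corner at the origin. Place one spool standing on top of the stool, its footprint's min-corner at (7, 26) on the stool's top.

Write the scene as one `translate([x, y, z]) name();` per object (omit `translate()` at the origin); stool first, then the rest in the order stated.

stool();
translate([7, 26, 401]) spool();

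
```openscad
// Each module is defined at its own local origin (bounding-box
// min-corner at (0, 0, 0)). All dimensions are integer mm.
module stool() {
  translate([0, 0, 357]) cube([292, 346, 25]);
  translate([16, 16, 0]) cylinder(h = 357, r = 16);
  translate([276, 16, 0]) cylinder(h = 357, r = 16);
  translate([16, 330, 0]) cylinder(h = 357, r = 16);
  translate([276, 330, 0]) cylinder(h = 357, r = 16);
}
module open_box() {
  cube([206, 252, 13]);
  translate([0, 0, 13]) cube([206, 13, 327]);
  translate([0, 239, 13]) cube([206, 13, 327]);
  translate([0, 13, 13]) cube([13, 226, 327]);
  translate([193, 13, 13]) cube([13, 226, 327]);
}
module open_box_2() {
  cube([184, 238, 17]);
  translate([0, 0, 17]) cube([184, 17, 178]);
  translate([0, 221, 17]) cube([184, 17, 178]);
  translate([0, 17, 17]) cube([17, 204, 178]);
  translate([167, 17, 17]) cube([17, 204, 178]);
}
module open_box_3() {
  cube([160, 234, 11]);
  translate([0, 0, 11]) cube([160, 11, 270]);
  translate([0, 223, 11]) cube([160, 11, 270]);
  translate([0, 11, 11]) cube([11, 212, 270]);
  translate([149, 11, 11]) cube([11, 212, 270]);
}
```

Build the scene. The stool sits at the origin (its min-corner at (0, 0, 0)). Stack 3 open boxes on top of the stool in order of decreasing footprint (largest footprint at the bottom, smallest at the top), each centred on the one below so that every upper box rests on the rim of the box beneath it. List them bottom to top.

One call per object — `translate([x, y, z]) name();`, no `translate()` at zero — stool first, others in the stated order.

stool();
translate([43, 47, 382]) open_box();
translate([54, 54, 722]) open_box_2();
translate([66, 56, 917]) open_box_3();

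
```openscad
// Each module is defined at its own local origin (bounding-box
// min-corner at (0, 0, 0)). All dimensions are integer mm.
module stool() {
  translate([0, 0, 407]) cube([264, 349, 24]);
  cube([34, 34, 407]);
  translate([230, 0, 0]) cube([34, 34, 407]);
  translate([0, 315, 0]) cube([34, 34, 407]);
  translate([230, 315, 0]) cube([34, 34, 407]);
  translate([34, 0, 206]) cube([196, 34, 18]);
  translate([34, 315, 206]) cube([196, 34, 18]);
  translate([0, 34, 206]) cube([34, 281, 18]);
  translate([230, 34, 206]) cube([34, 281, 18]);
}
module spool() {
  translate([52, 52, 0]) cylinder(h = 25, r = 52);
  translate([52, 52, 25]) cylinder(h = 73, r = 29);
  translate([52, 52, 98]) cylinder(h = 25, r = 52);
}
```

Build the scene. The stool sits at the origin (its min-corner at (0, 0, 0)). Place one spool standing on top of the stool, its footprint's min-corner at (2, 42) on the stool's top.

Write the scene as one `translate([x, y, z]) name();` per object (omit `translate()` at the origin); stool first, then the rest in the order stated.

stool();
translate([2, 42, 431]) spool();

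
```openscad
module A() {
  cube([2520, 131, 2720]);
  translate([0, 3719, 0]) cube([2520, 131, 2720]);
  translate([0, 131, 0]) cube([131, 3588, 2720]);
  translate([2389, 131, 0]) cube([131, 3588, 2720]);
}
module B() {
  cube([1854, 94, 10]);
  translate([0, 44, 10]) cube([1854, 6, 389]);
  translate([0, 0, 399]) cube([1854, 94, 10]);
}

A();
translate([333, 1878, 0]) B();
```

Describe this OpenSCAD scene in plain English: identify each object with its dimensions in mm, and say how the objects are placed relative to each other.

A is the wall frame of a small rectangular building: four walls, each 2720 mm tall and 131 mm thick, enclosing a footprint 2520 mm (x) by 3850 mm (y) outside-to-outside, with no floor or roof. The front and back walls (the −y and +y sides) span the full width; the two side walls fit between them.

B is an I-beam lying along x, 1854 mm long. Overall section height 409 mm. Two flanges 94 mm wide (y) and 10 mm thick, one on the floor and one at the top; a web 6 mm thick runs between them, centred on the flange width.

The I-beam sits inside the house frame, centred.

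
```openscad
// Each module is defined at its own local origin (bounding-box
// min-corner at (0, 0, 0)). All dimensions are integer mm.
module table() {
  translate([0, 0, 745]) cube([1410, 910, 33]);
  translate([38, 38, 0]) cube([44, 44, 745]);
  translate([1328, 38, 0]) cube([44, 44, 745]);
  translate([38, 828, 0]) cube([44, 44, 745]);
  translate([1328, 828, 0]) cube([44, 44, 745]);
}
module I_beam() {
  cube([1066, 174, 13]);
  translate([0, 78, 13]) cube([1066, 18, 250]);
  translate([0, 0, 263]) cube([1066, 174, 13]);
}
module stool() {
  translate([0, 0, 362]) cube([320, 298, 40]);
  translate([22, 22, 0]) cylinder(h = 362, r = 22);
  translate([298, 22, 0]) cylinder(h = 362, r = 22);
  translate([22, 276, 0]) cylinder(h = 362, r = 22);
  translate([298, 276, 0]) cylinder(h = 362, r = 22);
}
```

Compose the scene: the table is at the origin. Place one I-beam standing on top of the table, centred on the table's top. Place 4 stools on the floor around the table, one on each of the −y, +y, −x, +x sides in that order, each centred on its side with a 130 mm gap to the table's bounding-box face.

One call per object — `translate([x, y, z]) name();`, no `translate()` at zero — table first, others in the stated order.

table();
translate([172, 368, 778]) I_beam();
translate([545, -428, 0]) stool();
translate([545, 1040, 0]) stool();
translate([-450, 306, 0]) stool();
translate([1540, 306, 0]) stool();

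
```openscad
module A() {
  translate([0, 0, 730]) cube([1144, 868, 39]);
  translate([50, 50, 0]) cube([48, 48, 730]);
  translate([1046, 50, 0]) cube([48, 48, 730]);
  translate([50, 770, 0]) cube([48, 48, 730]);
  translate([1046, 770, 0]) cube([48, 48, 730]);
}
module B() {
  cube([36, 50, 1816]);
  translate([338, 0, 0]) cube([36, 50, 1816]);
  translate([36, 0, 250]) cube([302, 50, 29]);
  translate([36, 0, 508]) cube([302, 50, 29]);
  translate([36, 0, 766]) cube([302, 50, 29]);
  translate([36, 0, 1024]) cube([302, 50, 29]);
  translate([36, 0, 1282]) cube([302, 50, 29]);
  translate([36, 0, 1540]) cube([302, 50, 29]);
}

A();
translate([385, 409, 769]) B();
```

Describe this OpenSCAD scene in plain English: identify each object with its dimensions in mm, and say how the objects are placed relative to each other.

A is a rectangular dining table. The top is 1144×868×39 mm with its upper surface at z = 769 mm. It stands on four 48×48 mm square legs, each inset 50 mm from the nearest pair of top edges, running from the floor to the underside of the top.

B is a straight ladder. Two 36×50 mm vertical rails, 1816 mm tall, stand 374 mm apart (outside-to-outside) with their front faces coplanar on the −y side. 6 rungs, each 50 mm deep and 29 mm tall, span between the inner faces of the rails, front faces flush with the rails. The lowest rung's underside is at z = 250 mm and rungs are spaced 258 mm apart (underside to underside).

The ladder is on top of the table, centred.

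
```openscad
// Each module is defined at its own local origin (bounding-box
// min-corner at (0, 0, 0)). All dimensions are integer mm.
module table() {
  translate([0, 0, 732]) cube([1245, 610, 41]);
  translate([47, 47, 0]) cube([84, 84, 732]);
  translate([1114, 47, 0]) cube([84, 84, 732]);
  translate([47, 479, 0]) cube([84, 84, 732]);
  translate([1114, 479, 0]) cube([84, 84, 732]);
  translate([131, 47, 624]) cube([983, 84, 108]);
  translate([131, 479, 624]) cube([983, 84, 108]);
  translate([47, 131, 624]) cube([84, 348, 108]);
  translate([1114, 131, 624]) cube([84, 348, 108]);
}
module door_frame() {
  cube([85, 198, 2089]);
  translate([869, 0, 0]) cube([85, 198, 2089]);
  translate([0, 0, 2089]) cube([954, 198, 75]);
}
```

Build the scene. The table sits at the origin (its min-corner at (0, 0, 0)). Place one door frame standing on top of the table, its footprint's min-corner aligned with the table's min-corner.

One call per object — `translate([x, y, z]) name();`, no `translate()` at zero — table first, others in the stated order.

table();
translate([0, 0, 773]) door_frame();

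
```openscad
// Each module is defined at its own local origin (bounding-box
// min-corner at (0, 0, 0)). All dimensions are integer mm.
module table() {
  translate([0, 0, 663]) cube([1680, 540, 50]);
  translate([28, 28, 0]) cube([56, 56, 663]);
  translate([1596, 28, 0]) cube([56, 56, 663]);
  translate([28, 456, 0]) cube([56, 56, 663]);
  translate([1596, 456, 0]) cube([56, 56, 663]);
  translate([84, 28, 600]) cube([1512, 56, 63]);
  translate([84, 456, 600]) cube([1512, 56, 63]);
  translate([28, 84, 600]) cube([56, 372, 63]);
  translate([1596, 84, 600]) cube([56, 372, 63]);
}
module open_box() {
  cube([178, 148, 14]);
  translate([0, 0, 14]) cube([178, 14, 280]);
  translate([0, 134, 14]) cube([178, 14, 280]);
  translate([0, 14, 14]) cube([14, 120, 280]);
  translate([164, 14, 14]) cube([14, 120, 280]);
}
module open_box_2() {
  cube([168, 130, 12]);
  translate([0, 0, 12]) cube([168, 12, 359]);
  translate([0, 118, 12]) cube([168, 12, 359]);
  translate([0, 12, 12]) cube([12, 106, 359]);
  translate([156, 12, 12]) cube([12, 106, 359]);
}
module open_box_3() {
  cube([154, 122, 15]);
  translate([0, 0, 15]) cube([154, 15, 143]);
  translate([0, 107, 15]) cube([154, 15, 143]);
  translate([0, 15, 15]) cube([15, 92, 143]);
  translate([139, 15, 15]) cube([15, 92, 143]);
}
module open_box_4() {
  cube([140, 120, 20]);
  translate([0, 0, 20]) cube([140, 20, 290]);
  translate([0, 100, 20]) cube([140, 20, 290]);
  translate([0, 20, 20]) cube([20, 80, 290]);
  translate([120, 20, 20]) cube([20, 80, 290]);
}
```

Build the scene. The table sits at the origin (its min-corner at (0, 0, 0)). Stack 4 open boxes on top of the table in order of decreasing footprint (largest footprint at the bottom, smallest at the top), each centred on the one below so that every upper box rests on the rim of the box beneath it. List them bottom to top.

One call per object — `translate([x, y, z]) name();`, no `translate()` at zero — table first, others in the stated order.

table();
translate([751, 196, 713]) open_box();
translate([756, 205, 1007]) open_box_2();
translate([763, 209, 1378]) open_box_3();
translate([770, 210, 1536]) open_box_4();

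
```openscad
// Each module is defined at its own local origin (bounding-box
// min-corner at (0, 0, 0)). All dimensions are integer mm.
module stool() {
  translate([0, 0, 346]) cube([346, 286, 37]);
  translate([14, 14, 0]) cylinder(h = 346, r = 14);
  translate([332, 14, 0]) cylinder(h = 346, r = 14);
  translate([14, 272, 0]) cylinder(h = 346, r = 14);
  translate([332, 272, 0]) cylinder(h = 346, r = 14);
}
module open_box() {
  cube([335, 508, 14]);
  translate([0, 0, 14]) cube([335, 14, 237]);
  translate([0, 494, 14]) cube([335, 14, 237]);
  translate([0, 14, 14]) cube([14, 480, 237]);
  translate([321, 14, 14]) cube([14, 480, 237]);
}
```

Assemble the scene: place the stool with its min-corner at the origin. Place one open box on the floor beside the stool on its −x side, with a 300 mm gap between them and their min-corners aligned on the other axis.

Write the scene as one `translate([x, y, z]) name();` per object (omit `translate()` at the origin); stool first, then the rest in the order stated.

stool();
translate([-635, 0, 0]) open_box();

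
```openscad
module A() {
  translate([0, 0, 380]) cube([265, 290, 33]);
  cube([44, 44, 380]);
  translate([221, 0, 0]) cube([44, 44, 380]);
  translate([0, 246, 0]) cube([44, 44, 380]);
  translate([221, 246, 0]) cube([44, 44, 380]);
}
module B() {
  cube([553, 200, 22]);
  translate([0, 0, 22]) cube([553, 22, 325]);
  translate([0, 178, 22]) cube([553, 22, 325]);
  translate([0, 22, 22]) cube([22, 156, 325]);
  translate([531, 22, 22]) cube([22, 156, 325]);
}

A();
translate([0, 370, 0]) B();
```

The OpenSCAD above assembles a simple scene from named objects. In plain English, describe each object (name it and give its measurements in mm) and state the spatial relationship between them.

A is a simple wooden stool: a rectangular seat 265 mm (x) by 290 mm (y), 33 mm thick, top face at z = 413 mm, on four square legs, each 44×44 mm in cross-section. The legs rest on z = 0, each flush with a corner of the seat.

B is an open storage box with external size 553×200×347 mm and wall thickness 22 mm (the base is also 22 mm thick). The base covers the whole footprint; the four walls stand on the base, with the y-facing walls full-width and the x-facing walls fitting between their inner faces.

The open box is on the floor beside the stool on its +y side.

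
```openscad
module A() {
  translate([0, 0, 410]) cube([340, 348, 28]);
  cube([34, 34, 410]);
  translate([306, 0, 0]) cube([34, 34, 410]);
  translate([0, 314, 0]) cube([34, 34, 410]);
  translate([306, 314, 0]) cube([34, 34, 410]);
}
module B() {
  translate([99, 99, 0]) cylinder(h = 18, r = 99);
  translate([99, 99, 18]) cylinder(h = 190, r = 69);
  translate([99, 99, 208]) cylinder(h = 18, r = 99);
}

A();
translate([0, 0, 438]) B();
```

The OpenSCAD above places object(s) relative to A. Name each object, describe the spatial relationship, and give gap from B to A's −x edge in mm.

A is a stool. B is a spool. The spool is on top of the stool. The gap from the spool to the stool's −x edge is 0 mm.

The spool's min-x is at 0; the stool's min-x is 0; gap = 0 mm.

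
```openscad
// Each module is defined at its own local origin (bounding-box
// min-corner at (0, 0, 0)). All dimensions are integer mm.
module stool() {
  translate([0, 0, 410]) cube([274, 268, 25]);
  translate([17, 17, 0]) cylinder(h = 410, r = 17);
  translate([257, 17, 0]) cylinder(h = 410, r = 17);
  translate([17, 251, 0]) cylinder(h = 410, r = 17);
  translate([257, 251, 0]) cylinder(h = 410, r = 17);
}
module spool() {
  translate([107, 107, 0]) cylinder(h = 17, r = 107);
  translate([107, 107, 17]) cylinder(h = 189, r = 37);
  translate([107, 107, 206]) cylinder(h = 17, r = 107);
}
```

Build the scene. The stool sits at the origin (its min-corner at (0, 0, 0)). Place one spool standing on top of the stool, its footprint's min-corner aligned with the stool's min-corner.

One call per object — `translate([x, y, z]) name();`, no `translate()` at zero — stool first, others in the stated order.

stool();
translate([0, 0, 435]) spool();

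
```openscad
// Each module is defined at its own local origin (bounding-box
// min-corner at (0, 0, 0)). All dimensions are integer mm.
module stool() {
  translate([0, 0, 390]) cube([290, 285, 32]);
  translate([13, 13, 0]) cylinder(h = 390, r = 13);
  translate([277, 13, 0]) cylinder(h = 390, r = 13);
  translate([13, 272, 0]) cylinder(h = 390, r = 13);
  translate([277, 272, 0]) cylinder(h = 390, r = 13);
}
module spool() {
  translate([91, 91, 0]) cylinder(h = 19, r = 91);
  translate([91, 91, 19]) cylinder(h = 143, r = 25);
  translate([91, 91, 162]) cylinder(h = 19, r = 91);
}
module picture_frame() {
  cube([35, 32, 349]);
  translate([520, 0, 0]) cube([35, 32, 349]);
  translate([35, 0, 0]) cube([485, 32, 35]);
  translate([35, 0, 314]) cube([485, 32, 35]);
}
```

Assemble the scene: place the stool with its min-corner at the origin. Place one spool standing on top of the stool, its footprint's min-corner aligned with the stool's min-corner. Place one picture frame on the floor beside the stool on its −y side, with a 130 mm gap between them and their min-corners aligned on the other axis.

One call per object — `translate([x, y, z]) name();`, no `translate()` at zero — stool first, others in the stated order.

stool();
translate([0, 0, 422]) spool();
translate([0, -162, 0]) picture_frame();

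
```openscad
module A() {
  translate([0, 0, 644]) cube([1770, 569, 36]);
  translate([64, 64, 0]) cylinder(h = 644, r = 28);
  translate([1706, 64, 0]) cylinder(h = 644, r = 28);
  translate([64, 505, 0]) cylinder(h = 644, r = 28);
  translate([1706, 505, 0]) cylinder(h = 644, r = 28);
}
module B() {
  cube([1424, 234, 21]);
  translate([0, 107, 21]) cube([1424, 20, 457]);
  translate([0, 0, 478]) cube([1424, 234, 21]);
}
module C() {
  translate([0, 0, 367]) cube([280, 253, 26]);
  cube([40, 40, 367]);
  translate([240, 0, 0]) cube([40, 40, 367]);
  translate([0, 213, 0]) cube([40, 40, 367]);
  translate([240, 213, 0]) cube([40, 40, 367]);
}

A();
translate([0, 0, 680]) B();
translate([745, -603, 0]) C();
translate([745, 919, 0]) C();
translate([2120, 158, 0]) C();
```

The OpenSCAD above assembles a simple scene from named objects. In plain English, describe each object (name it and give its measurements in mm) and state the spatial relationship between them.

A is a table with a 1770×569 mm rectangular top, 36 mm thick, top surface at z = 680 mm, supported by four round legs of 56 mm diameter, each leg's bounding box inset 36 mm from the nearest pair of top edges, running from the floor.

B is an I-beam lying along x, 1424 mm long. Overall section height 499 mm. Two flanges 234 mm wide (y) and 21 mm thick, one on the floor and one at the top; a web 20 mm thick runs between them, centred on the flange width.

C is a simple wooden stool: a rectangular seat 280 mm (x) by 253 mm (y), 26 mm thick, top face at z = 393 mm, on four square legs, each 40×40 mm in cross-section. The legs rest on z = 0, each flush with a corner of the seat.

The I-beam is on top of the table. Three stools sit around the table at the −y, +y, +x sides.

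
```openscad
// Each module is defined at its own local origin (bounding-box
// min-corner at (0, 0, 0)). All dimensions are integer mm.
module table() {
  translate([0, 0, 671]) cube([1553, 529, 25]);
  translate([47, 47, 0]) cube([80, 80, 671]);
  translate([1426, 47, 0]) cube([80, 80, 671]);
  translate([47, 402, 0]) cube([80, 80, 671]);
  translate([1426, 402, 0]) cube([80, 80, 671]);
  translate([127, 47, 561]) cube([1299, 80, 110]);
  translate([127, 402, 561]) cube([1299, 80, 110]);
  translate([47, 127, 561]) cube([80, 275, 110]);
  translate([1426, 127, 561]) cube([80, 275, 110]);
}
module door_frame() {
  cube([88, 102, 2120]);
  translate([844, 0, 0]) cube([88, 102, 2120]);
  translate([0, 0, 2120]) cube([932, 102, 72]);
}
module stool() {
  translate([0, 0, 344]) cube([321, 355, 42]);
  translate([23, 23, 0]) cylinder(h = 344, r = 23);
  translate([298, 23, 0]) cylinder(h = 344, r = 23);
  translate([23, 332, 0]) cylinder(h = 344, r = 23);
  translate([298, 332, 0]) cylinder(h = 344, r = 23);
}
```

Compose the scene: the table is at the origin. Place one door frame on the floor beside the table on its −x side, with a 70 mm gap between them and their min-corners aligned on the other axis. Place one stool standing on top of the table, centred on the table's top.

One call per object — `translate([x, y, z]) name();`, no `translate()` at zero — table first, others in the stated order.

table();
translate([-1002, 0, 0]) door_frame();
translate([616, 87, 696]) stool();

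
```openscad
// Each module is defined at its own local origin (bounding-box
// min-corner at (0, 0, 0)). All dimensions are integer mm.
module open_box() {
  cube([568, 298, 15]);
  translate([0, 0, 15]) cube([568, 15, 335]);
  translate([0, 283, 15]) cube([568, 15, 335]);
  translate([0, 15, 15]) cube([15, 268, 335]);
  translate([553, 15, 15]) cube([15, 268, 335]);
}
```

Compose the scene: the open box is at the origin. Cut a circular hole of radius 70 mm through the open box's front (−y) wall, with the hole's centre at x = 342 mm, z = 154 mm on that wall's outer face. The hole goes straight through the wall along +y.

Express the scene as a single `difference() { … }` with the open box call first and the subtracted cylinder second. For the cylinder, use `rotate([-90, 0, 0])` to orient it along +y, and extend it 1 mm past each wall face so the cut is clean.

difference() {
  open_box();
  translate([342, -1, 154]) rotate([-90, 0, 0]) cylinder(h = 17, r = 70);
}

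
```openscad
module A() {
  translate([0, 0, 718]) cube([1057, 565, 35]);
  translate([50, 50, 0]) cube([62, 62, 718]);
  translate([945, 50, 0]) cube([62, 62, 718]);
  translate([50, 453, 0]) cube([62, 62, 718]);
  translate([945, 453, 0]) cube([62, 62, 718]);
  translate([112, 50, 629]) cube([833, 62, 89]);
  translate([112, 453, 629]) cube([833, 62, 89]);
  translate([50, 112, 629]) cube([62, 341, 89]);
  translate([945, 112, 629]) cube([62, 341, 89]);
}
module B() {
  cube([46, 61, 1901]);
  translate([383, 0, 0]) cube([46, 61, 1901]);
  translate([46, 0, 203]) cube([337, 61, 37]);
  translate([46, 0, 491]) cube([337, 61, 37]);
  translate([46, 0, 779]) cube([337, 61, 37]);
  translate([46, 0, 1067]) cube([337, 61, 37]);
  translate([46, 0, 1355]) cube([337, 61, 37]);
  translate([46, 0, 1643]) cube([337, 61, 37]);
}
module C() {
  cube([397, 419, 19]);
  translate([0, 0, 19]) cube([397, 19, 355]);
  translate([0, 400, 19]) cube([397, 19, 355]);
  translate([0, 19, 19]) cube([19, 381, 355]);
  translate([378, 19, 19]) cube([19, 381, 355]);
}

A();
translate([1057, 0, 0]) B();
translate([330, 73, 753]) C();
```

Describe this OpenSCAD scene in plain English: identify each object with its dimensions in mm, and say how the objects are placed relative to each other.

A is a rectangular dining table. The top is 1057×565×35 mm with its upper surface at z = 753 mm. It stands on four 62×62 mm square legs, each inset 50 mm from the nearest pair of top edges, running from the floor to the underside of the top. Four apron rails, 62 mm thick and 89 mm tall, run between adjacent legs with their top edges flush with the underside of the top and their outer faces flush with the legs' outer faces.

B is a wooden ladder with two side rails of 46×61 mm section and 1901 mm height, set 429 mm apart overall. Between them run 6 rectangular rungs (61 mm deep, 37 mm thick), front faces flush with the rails' −y face. The bottom of the first rung is 203 mm above the floor and each subsequent rung is 288 mm higher than the one below.

C is an open storage box with external size 397×419×374 mm and wall thickness 19 mm (the base is also 19 mm thick). The base covers the whole footprint; the four walls stand on the base, with the y-facing walls full-width and the x-facing walls fitting between their inner faces.

The ladder is against the table's +x side, with their −y faces flush. The open box is on top of the table, centred.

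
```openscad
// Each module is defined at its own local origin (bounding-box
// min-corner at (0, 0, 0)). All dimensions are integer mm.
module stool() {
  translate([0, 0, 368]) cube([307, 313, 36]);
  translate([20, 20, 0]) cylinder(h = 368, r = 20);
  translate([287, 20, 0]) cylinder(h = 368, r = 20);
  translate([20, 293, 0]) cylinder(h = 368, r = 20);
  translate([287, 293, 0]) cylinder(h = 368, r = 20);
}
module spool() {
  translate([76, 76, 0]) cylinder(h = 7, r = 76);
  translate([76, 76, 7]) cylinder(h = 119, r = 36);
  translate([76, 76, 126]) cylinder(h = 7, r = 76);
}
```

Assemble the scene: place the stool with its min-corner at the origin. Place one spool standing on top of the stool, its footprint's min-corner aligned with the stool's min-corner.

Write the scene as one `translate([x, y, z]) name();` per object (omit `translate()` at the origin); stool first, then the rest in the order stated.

stool();
translate([0, 0, 404]) spool();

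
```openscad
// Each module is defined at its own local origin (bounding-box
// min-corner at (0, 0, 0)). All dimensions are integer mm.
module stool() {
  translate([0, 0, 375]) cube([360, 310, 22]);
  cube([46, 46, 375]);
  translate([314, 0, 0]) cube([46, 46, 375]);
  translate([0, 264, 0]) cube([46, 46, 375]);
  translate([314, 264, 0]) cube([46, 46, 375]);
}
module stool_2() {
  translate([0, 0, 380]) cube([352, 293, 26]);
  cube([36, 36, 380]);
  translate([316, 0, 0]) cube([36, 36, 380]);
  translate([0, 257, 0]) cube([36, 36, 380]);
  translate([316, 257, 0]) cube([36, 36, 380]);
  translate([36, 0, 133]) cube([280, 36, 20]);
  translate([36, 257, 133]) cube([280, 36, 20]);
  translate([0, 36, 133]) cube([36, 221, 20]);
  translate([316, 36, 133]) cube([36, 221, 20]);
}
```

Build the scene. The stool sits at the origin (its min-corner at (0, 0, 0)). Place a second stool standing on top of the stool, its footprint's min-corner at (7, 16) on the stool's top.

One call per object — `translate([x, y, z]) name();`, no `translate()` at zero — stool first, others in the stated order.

stool();
translate([7, 16, 397]) stool_2();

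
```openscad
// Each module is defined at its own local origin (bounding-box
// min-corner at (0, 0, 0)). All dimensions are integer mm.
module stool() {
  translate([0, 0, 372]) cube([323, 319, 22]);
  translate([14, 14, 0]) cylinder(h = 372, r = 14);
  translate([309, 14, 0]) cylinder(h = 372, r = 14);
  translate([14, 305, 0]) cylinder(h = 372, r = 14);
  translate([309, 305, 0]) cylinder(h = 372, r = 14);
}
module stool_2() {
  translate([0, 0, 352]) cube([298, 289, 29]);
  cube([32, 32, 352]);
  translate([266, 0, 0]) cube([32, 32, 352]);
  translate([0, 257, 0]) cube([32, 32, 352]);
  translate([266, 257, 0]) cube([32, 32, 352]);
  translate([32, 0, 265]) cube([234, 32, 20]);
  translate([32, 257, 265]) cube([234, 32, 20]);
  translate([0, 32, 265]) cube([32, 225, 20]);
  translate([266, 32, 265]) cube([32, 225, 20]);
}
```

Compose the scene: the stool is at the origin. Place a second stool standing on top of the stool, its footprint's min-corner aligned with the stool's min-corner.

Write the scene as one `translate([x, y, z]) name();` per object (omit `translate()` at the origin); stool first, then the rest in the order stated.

stool();
translate([0, 0, 394]) stool_2();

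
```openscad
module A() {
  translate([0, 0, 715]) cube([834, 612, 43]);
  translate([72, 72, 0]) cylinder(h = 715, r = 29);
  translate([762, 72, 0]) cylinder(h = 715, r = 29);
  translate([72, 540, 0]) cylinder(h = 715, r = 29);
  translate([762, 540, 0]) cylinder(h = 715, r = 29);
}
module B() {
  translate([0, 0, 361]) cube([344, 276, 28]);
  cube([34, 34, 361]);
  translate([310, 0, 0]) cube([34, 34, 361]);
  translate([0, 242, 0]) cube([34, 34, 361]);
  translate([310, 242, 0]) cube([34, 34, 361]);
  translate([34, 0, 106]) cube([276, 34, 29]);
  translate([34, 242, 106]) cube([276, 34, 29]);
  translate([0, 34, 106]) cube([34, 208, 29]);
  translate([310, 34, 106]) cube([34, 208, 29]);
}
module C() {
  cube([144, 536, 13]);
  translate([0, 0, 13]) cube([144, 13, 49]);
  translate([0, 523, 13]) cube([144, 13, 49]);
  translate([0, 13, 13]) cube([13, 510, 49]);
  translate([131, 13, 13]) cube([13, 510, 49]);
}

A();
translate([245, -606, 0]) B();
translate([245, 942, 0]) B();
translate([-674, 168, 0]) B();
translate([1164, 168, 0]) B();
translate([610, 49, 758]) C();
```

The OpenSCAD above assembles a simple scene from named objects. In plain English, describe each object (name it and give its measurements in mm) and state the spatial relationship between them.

A is a rectangular dining table. The top is 834×612×43 mm with its upper surface at z = 758 mm. It stands on four round legs of 58 mm diameter, each leg's bounding box inset 43 mm from the nearest pair of top edges, running from the floor to the underside of the top.

B is a four-legged stool. The seat is 344×276 mm, 28 mm thick, top at z = 389 mm. It stands on four square legs, each 34×34 mm in cross-section, from z = 0 to the seat underside, each flush with a corner of the seat. Four stretchers, 34 mm wide and 29 mm tall, connect adjacent legs with their undersides at z = 106 mm, each running between the inner faces of the legs it joins and aligned with the legs' outer faces on the other axis.

C is an open-topped rectangular box: outside dimensions 144×536×62 mm, with a uniform wall and base thickness of 13 mm. The base is a full 144×536 slab on the floor; four walls sit on top of the base. The front and back walls (the −y and +y sides) span the full width; the two side walls fit between them.

Four stools sit around the table at the −y, +y, −x, +x sides. The open box is on top of the table.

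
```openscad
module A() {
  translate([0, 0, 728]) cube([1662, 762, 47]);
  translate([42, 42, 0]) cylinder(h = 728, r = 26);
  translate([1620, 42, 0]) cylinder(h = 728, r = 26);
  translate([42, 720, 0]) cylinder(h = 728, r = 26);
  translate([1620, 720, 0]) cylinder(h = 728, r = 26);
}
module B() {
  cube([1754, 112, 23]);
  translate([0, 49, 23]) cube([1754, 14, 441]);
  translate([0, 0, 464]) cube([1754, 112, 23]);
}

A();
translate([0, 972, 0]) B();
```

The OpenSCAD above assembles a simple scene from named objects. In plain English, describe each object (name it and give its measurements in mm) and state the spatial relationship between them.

A is a table with a 1662×762 mm rectangular top, 47 mm thick, top surface at z = 775 mm, supported by four round legs of 52 mm diameter, each leg's bounding box inset 16 mm from the nearest pair of top edges, running from the floor.

B is an I-beam lying along x, 1754 mm long. Overall section height 487 mm. Two flanges 112 mm wide (y) and 23 mm thick, one on the floor and one at the top; a web 14 mm thick runs between them, centred on the flange width.

The I-beam is on the floor beside the table on its +y side.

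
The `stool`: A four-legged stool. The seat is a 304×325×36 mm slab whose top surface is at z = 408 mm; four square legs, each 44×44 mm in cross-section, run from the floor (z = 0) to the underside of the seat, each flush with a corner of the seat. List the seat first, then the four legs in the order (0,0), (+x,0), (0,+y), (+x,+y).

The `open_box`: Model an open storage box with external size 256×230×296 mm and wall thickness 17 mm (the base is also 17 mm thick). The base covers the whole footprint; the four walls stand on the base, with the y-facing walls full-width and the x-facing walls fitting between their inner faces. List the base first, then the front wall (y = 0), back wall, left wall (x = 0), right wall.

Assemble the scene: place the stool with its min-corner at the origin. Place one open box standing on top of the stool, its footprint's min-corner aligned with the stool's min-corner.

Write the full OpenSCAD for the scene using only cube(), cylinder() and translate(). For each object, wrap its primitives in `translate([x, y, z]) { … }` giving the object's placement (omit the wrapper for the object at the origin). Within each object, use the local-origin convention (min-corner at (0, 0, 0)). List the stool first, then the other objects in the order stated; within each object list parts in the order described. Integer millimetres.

translate([0, 0, 372]) cube([304, 325, 36]);
cube([44, 44, 372]);
translate([260, 0, 0]) cube([44, 44, 372]);
translate([0, 281, 0]) cube([44, 44, 372]);
translate([260, 281, 0]) cube([44, 44, 372]);
translate([0, 0, 408]) {
  cube([256, 230, 17]);
  translate([0, 0, 17]) cube([256, 17, 279]);
  translate([0, 213, 17]) cube([256, 17, 279]);
  translate([0, 17, 17]) cube([17, 196, 279]);
  translate([239, 17, 17]) cube([17, 196, 279]);
}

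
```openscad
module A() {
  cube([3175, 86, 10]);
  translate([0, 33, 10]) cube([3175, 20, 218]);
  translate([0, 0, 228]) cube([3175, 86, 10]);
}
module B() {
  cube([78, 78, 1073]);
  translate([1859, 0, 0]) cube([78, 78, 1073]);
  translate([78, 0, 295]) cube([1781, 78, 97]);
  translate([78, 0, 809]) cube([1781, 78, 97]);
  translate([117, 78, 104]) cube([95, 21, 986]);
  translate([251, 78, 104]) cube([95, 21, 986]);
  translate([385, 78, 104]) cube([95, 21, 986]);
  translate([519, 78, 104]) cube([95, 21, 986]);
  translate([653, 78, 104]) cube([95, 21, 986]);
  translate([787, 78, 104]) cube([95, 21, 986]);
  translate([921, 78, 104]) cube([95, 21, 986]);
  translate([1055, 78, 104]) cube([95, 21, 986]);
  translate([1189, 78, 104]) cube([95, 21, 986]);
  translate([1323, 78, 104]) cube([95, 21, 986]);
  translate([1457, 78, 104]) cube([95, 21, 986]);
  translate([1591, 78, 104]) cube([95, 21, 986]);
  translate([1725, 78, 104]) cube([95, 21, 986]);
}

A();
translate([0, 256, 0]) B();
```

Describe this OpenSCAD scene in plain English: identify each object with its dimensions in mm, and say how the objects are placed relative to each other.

A is an I-beam lying along x, 3175 mm long. Overall section height 238 mm. Two flanges 86 mm wide (y) and 10 mm thick, one on the floor and one at the top; a web 20 mm thick runs between them, centred on the flange width.

B is a fence section. Two 78×78 mm posts, 1073 mm tall, stand on the floor with a clear span of 1781 mm between their inner faces. Two horizontal rails of 78×97 mm section span the gap between the posts with their undersides at z = 295 mm and z = 809 mm, flush with the posts' −y face. 13 pickets, each 95 mm wide, 21 mm thick and 986 mm tall, are fixed to the +y face of the rails with their bottoms at z = 104 mm, evenly spaced across the span with equal gaps (rounded down to the nearest mm) at the −x end and between each pair — any rounding remainder accumulates at the +x end.

The fence section is on the floor beside the I-beam on its +y side.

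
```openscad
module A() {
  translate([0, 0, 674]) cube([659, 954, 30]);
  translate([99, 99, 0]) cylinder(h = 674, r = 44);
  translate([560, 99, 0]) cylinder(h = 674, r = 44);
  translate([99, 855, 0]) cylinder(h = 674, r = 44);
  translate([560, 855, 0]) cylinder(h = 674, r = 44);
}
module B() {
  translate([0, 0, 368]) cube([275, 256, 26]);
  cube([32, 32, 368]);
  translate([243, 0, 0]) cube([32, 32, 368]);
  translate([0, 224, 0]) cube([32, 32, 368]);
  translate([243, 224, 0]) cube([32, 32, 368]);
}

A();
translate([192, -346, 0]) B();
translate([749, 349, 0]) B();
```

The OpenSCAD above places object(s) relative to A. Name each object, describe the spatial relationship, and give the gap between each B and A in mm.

A is a table. B is a stool. Two stools sit around the table at the −y, +x sides. The gap between each stool and the table is 90 mm.

Each stool's nearest face is 90 mm from the table's bounding box.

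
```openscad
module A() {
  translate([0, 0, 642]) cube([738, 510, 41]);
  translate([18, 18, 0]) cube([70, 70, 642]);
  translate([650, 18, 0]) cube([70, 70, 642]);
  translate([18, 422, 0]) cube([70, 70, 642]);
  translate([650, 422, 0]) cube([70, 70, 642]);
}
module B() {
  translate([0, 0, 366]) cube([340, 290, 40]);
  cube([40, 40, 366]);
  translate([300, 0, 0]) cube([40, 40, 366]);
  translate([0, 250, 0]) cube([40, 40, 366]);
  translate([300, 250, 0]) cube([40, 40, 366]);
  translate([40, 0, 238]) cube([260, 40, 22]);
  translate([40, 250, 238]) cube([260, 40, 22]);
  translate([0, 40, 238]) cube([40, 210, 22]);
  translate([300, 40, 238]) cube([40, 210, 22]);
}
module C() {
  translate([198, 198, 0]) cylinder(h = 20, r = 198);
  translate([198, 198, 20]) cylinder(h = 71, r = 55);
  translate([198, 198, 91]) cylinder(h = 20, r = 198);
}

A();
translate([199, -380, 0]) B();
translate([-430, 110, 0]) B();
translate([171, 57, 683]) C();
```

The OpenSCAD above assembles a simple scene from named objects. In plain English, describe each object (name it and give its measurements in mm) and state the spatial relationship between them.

A is a rectangular dining table. The top is 738×510×41 mm with its upper surface at z = 683 mm. It stands on four 70×70 mm square legs, each inset 18 mm from the nearest pair of top edges, running from the floor to the underside of the top.

B is a simple wooden stool: a rectangular seat 340 mm (x) by 290 mm (y), 40 mm thick, top face at z = 406 mm, on four square legs, each 40×40 mm in cross-section. The legs rest on z = 0, each flush with a corner of the seat. Four stretchers, 40 mm wide and 22 mm tall, connect adjacent legs with their undersides at z = 238 mm, each running between the inner faces of the legs it joins and aligned with the legs' outer faces on the other axis.

C is a spool: two coaxial disc flanges of radius 198 mm and thickness 20 mm, joined by a core cylinder of radius 55 mm and height 71 mm. The lower flange rests on z = 0 and the three cylinders share a vertical axis.

Two stools sit around the table at the −y, −x sides. The spool is on top of the table, centred.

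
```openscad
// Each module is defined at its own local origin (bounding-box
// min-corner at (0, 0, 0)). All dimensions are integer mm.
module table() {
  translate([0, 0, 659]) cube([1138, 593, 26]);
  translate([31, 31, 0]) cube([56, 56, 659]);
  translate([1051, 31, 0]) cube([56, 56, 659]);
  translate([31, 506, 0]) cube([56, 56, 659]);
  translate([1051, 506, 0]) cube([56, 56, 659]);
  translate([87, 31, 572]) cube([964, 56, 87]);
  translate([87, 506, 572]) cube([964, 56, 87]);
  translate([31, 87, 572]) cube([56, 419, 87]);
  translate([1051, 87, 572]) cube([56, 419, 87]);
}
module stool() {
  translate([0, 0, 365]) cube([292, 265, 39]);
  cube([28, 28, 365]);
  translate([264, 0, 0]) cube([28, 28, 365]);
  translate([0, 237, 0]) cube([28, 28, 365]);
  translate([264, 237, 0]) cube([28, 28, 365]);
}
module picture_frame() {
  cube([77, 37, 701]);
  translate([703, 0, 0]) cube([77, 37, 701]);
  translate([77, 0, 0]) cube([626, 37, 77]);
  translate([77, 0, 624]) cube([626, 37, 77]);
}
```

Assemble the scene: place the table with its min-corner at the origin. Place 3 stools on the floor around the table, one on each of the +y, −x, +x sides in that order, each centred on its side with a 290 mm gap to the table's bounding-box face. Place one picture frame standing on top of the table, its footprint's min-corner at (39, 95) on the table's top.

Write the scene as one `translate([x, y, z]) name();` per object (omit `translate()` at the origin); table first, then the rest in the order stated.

table();
translate([423, 883, 0]) stool();
translate([-582, 164, 0]) stool();
translate([1428, 164, 0]) stool();
translate([39, 95, 685]) picture_frame();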